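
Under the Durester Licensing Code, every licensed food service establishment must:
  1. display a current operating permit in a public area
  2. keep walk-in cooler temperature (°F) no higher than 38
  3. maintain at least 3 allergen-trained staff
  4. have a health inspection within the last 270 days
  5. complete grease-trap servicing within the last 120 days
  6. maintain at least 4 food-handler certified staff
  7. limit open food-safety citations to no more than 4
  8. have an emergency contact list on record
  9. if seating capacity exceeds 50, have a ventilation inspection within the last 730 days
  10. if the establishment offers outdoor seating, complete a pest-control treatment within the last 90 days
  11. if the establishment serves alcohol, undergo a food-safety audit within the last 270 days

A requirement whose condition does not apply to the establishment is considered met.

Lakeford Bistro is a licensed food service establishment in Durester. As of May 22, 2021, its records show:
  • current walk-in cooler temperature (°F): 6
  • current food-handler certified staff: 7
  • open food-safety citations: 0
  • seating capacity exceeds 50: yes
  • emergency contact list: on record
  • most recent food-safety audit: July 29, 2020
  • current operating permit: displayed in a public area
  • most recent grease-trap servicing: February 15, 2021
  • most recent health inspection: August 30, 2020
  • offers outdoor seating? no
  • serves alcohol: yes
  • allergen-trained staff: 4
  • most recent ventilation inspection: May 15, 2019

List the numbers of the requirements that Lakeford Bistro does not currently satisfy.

1. current operating permit present → met
2. walk-in cooler temperature (°F) 6 ≤ 38 → met
3. allergen-trained staff 4 ≥ 3 → met
4. health inspection 265 days ago vs limit 270 → met
5. grease-trap servicing 96 days ago vs limit 120 → met
6. food-handler certified staff 7 ≥ 4 → met
7. open food-safety citations 0 ≤ 4 → met
8. emergency contact list present → met
9. condition 'seating capacity exceeds 50' holds; ventilation inspection 738 days ago vs limit 730 → not met
10. condition 'offers outdoor seating' does not hold → requirement n/a → met
11. condition 'serves alcohol' holds; food-safety audit 297 days ago vs limit 270 → not met
Not met: 9, 11

9, 11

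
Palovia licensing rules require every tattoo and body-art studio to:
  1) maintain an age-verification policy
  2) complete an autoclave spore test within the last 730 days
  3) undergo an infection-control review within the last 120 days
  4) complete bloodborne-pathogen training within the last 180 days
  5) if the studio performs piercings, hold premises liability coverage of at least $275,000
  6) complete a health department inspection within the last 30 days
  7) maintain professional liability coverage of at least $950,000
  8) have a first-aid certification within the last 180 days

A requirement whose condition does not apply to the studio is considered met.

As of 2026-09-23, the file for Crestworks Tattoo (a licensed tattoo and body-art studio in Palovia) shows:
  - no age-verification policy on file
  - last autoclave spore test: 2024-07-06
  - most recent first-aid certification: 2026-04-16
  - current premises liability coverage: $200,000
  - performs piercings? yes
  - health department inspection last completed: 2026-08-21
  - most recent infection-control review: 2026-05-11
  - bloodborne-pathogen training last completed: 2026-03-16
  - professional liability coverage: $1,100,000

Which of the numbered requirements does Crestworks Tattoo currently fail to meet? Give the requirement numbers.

1. age-verification policy absent → not met
2. autoclave spore test 809 days ago vs limit 730 → not met
3. infection-control review 135 days ago vs limit 120 → not met
4. bloodborne-pathogen training 191 days ago vs limit 180 → not met
5. condition 'performs piercings' holds; premises liability coverage $200,000 < $275,000 → not met
6. health department inspection 33 days ago vs limit 30 → not met
7. professional liability coverage $1,100,000 ≥ $950,000 → met
8. first-aid certification 160 days ago vs limit 180 → met
Not met: 1, 2, 3, 4, 5, 6

1, 2, 3, 4, 5, 6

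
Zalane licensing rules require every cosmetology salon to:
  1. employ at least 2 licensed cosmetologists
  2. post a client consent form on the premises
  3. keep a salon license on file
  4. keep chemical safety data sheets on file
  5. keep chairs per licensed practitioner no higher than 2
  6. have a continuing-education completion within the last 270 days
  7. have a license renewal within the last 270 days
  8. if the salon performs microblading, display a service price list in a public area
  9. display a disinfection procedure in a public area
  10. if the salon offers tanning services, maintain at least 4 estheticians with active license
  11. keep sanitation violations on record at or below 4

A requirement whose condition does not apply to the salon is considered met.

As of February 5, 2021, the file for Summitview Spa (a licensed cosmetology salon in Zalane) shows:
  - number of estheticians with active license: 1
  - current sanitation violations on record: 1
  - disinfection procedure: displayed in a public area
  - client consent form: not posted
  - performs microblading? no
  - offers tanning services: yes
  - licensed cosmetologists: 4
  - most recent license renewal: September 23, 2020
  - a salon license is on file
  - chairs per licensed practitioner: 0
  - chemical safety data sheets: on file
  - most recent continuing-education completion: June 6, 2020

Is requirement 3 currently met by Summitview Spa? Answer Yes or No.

3. salon license present → met

Yes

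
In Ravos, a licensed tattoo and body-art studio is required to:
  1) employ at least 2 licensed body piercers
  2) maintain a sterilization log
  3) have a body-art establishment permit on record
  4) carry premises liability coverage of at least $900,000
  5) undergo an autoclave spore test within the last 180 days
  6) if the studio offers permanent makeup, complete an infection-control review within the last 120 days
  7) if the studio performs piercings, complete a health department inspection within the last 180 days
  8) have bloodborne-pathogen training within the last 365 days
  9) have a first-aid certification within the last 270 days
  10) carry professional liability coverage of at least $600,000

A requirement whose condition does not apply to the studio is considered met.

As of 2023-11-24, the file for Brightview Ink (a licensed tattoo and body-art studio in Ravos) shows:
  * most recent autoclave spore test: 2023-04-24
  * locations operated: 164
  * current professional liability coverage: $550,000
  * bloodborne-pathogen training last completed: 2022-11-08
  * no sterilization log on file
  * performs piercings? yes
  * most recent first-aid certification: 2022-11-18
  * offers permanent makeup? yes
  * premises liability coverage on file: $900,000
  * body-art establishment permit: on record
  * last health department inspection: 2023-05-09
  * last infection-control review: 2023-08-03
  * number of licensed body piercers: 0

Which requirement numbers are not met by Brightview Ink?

1, 2, 5, 7, 8, 9, 10

1. licensed body piercers 0 < 2 → not met
2. sterilization log absent → not met
3. body-art establishment permit present → met
4. premises liability coverage $900,000 ≥ $900,000 → met
5. autoclave spore test 214 days ago vs limit 180 → not met
6. condition 'offers permanent makeup' holds; infection-control review 113 days ago vs limit 120 → met
7. condition 'performs piercings' holds; health department inspection 199 days ago vs limit 180 → not met
8. bloodborne-pathogen training 381 days ago vs limit 365 → not met
9. first-aid certification 371 days ago vs limit 270 → not met
10. professional liability coverage $550,000 < $600,000 → not met
Not met: 1, 2, 5, 7, 8, 9, 10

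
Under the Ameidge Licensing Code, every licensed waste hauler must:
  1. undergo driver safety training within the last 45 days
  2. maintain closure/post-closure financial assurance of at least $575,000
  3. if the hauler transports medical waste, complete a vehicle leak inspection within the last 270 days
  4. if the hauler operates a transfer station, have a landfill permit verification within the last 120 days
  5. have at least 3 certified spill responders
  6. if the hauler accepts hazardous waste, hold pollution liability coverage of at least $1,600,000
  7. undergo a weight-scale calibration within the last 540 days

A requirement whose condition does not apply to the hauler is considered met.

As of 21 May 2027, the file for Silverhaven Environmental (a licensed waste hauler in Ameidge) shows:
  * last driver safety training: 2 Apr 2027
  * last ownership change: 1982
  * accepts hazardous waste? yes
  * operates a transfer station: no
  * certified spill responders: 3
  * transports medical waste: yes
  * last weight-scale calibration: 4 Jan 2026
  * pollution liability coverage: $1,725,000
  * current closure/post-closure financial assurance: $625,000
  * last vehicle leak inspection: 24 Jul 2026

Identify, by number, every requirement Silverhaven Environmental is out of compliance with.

1. driver safety training 49 days ago vs limit 45 → not met
2. closure/post-closure financial assurance $625,000 ≥ $575,000 → met
3. condition 'transports medical waste' holds; vehicle leak inspection 301 days ago vs limit 270 → not met
4. condition 'operates a transfer station' does not hold → requirement n/a → met
5. certified spill responders 3 ≥ 3 → met
6. condition 'accepts hazardous waste' holds; pollution liability coverage $1,725,000 ≥ $1,600,000 → met
7. weight-scale calibration 502 days ago vs limit 540 → met
Not met: 1, 3

1, 3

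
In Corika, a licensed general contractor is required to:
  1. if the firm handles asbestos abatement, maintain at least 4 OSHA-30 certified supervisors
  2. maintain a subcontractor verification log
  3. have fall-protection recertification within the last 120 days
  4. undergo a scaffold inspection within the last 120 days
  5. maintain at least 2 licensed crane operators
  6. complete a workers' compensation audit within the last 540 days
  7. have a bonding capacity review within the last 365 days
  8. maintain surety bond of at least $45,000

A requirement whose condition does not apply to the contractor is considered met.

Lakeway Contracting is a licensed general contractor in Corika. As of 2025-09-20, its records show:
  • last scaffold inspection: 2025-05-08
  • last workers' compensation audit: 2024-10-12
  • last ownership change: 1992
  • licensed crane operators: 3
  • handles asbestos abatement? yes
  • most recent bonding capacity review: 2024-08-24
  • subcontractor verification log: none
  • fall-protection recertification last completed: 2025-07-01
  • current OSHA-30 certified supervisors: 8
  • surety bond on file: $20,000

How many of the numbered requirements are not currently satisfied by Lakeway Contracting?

4

1. condition 'handles asbestos abatement' holds; OSHA-30 certified supervisors 8 ≥ 4 → met
2. subcontractor verification log absent → not met
3. fall-protection recertification 81 days ago vs limit 120 → met
4. scaffold inspection 135 days ago vs limit 120 → not met
5. licensed crane operators 3 ≥ 2 → met
6. workers' compensation audit 343 days ago vs limit 540 → met
7. bonding capacity review 392 days ago vs limit 365 → not met
8. surety bond $20,000 < $45,000 → not met
Not met: 4 of 8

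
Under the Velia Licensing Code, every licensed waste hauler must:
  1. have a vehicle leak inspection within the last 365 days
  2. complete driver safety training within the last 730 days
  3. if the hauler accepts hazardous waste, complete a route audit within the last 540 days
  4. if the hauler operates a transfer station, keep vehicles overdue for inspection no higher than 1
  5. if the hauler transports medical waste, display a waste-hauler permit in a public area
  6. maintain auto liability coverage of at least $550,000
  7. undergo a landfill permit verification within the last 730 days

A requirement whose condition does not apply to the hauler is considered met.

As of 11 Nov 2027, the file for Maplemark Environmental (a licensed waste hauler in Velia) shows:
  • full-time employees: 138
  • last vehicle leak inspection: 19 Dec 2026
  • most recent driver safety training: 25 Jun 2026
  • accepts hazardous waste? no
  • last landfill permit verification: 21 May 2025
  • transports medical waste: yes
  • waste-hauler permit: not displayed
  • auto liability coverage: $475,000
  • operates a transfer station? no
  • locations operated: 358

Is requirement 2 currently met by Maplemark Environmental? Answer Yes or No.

Yes

2. driver safety training 504 days ago vs limit 730 → met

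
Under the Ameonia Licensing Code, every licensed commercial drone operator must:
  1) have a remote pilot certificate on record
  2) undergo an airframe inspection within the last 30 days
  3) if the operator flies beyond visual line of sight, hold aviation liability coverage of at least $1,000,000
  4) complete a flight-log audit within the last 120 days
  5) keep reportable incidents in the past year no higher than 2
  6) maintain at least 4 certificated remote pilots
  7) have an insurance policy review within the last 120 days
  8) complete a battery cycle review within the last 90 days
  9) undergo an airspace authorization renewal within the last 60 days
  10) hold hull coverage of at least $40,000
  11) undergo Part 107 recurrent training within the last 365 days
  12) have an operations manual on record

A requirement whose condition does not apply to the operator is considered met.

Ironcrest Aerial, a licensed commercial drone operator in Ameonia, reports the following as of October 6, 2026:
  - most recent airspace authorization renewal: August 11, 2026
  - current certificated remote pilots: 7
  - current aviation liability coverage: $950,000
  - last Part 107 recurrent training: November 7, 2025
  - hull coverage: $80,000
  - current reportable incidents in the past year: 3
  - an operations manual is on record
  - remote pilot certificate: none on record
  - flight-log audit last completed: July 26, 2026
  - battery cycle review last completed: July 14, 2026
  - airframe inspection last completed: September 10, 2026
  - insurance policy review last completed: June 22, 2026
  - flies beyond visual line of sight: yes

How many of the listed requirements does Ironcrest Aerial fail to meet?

3

1. remote pilot certificate absent → not met
2. airframe inspection 26 days ago vs limit 30 → met
3. condition 'flies beyond visual line of sight' holds; aviation liability coverage $950,000 < $1,000,000 → not met
4. flight-log audit 72 days ago vs limit 120 → met
5. reportable incidents in the past year 3 > 2 → not met
6. certificated remote pilots 7 ≥ 4 → met
7. insurance policy review 106 days ago vs limit 120 → met
8. battery cycle review 84 days ago vs limit 90 → met
9. airspace authorization renewal 56 days ago vs limit 60 → met
10. hull coverage $80,000 ≥ $40,000 → met
11. Part 107 recurrent training 333 days ago vs limit 365 → met
12. operations manual present → met
Not met: 3 of 12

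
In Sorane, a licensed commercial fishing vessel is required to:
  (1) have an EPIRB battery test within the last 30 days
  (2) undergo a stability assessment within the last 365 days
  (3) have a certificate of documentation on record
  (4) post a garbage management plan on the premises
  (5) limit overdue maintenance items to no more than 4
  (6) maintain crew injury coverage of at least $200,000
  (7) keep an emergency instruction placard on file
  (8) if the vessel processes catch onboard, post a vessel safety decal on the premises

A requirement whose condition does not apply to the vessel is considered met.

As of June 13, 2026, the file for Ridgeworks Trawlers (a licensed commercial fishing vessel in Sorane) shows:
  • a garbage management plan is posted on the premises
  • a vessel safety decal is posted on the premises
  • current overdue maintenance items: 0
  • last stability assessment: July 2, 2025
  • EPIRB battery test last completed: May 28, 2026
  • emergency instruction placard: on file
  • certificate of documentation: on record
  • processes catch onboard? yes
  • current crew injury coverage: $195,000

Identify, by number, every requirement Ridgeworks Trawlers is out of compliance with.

6

1. EPIRB battery test 16 days ago vs limit 30 → met
2. stability assessment 346 days ago vs limit 365 → met
3. certificate of documentation present → met
4. garbage management plan present → met
5. overdue maintenance items 0 ≤ 4 → met
6. crew injury coverage $195,000 < $200,000 → not met
7. emergency instruction placard present → met
8. condition 'processes catch onboard' holds; vessel safety decal present → met
Not met: 6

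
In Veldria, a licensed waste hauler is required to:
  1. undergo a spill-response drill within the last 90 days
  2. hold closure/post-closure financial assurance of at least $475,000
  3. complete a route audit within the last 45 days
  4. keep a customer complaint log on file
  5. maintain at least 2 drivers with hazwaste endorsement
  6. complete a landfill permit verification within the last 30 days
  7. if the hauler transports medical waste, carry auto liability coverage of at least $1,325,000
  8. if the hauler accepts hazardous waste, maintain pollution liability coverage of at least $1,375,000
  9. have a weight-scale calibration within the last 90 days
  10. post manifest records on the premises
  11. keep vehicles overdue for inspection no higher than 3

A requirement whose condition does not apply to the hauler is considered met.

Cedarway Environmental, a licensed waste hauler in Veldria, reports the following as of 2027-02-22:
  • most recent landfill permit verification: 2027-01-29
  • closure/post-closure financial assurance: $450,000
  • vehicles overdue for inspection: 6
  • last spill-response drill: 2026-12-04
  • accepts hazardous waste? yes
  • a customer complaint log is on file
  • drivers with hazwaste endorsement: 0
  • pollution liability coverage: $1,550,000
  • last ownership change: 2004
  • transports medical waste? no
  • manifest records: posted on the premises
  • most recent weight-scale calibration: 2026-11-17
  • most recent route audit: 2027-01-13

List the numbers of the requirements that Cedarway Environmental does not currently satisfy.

1. spill-response drill 80 days ago vs limit 90 → met
2. closure/post-closure financial assurance $450,000 < $475,000 → not met
3. route audit 40 days ago vs limit 45 → met
4. customer complaint log present → met
5. drivers with hazwaste endorsement 0 < 2 → not met
6. landfill permit verification 24 days ago vs limit 30 → met
7. condition 'transports medical waste' does not hold → requirement n/a → met
8. condition 'accepts hazardous waste' holds; pollution liability coverage $1,550,000 ≥ $1,375,000 → met
9. weight-scale calibration 97 days ago vs limit 90 → not met
10. manifest records present → met
11. vehicles overdue for inspection 6 > 3 → not met
Not met: 2, 5, 9, 11

2, 5, 9, 11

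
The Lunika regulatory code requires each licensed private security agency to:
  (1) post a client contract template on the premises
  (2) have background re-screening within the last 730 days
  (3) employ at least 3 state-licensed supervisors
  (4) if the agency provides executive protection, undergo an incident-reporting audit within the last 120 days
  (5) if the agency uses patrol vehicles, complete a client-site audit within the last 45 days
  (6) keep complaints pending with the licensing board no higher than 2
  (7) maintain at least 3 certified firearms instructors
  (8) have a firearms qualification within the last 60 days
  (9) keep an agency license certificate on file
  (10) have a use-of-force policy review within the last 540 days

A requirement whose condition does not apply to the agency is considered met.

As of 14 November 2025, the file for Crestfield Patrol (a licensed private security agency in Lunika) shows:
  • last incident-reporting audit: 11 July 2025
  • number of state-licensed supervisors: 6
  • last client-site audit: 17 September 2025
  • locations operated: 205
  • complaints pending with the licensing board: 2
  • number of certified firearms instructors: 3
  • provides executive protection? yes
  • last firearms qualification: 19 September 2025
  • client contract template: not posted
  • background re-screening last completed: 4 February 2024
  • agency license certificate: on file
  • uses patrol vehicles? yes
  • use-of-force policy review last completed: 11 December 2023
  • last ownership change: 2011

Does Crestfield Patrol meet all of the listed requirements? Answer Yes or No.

No

1. client contract template absent → not met
2. background re-screening 649 days ago vs limit 730 → met
3. state-licensed supervisors 6 ≥ 3 → met
4. condition 'provides executive protection' holds; incident-reporting audit 126 days ago vs limit 120 → not met
5. condition 'uses patrol vehicles' holds; client-site audit 58 days ago vs limit 45 → not met
6. complaints pending with the licensing board 2 ≤ 2 → met
7. certified firearms instructors 3 ≥ 3 → met
8. firearms qualification 56 days ago vs limit 60 → met
9. agency license certificate present → met
10. use-of-force policy review 704 days ago vs limit 540 → not met
Not met: 1, 4, 5, 10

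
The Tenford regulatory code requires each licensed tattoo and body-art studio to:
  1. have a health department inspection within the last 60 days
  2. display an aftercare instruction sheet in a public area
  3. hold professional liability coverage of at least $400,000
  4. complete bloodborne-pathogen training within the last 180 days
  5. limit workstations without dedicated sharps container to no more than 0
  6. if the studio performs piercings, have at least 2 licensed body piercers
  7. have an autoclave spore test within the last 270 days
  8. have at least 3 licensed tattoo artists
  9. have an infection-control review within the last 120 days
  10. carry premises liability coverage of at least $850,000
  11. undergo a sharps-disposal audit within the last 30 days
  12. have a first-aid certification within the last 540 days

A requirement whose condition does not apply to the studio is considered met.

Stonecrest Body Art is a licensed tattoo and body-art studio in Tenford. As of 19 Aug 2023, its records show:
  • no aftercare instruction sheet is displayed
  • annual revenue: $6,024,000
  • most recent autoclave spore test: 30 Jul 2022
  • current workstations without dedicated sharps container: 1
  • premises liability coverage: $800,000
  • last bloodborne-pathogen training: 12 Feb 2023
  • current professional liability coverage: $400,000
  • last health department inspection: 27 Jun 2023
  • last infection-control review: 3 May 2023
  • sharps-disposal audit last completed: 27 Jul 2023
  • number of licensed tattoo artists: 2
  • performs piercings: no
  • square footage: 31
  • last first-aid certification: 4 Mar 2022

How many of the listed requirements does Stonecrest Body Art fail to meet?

1. health department inspection 53 days ago vs limit 60 → met
2. aftercare instruction sheet absent → not met
3. professional liability coverage $400,000 ≥ $400,000 → met
4. bloodborne-pathogen training 188 days ago vs limit 180 → not met
5. workstations without dedicated sharps container 1 > 0 → not met
6. condition 'performs piercings' does not hold → requirement n/a → met
7. autoclave spore test 385 days ago vs limit 270 → not met
8. licensed tattoo artists 2 < 3 → not met
9. infection-control review 108 days ago vs limit 120 → met
10. premises liability coverage $800,000 < $850,000 → not met
11. sharps-disposal audit 23 days ago vs limit 30 → met
12. first-aid certification 533 days ago vs limit 540 → met
Not met: 6 of 12

6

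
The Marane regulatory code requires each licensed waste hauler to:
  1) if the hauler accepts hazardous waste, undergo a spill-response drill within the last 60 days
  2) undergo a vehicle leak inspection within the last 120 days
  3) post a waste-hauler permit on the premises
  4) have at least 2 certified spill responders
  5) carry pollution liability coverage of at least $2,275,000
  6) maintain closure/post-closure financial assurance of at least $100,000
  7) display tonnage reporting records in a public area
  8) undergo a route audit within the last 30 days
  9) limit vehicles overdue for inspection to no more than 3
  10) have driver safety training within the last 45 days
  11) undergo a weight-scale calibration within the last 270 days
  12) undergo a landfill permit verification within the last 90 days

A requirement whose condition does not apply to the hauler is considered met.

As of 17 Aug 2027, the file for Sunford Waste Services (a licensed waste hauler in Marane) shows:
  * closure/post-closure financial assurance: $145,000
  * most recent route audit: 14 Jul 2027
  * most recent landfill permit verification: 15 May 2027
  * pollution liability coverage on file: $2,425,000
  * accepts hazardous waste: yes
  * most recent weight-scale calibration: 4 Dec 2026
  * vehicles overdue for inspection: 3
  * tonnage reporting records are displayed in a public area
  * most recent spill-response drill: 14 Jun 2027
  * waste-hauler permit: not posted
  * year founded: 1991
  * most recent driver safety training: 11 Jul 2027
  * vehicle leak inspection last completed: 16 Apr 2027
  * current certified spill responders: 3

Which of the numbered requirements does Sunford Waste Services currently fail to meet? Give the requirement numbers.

1, 2, 3, 8, 12

1. condition 'accepts hazardous waste' holds; spill-response drill 64 days ago vs limit 60 → not met
2. vehicle leak inspection 123 days ago vs limit 120 → not met
3. waste-hauler permit absent → not met
4. certified spill responders 3 ≥ 2 → met
5. pollution liability coverage $2,425,000 ≥ $2,275,000 → met
6. closure/post-closure financial assurance $145,000 ≥ $100,000 → met
7. tonnage reporting records present → met
8. route audit 34 days ago vs limit 30 → not met
9. vehicles overdue for inspection 3 ≤ 3 → met
10. driver safety training 37 days ago vs limit 45 → met
11. weight-scale calibration 256 days ago vs limit 270 → met
12. landfill permit verification 94 days ago vs limit 90 → not met
Not met: 1, 2, 3, 8, 12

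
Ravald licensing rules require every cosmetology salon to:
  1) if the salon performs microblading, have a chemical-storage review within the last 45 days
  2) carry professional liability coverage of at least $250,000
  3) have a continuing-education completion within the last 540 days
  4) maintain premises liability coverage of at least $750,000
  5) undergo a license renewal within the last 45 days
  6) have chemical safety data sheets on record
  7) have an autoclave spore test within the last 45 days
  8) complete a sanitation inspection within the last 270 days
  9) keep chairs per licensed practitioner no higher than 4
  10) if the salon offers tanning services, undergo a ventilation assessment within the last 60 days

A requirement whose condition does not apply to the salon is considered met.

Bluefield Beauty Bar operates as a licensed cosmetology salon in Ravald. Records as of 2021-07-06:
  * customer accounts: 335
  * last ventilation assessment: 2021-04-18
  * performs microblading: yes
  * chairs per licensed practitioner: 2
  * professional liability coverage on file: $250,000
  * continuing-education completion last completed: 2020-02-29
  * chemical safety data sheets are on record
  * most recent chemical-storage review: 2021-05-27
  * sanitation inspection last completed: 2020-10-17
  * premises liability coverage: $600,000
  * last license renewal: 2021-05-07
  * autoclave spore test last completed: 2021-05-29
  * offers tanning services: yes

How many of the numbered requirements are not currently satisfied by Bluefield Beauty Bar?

3

1. condition 'performs microblading' holds; chemical-storage review 40 days ago vs limit 45 → met
2. professional liability coverage $250,000 ≥ $250,000 → met
3. continuing-education completion 493 days ago vs limit 540 → met
4. premises liability coverage $600,000 < $750,000 → not met
5. license renewal 60 days ago vs limit 45 → not met
6. chemical safety data sheets present → met
7. autoclave spore test 38 days ago vs limit 45 → met
8. sanitation inspection 262 days ago vs limit 270 → met
9. chairs per licensed practitioner 2 ≤ 4 → met
10. condition 'offers tanning services' holds; ventilation assessment 79 days ago vs limit 60 → not met
Not met: 3 of 10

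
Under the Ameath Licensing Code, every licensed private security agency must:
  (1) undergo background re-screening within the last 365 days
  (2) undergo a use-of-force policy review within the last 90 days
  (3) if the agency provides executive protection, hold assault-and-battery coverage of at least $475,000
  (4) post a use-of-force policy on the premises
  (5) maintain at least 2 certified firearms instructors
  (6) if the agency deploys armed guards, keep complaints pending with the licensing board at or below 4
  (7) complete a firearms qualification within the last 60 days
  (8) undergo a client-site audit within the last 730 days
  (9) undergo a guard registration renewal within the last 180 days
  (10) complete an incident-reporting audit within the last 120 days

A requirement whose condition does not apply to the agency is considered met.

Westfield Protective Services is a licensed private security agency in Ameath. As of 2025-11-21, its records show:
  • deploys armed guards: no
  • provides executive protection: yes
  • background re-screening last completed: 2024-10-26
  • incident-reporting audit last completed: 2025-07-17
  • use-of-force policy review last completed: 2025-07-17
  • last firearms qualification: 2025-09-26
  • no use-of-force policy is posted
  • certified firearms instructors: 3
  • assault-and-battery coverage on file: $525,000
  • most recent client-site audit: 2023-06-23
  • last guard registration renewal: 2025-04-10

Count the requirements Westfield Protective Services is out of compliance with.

1. background re-screening 391 days ago vs limit 365 → not met
2. use-of-force policy review 127 days ago vs limit 90 → not met
3. condition 'provides executive protection' holds; assault-and-battery coverage $525,000 ≥ $475,000 → met
4. use-of-force policy absent → not met
5. certified firearms instructors 3 ≥ 2 → met
6. condition 'deploys armed guards' does not hold → requirement n/a → met
7. firearms qualification 56 days ago vs limit 60 → met
8. client-site audit 882 days ago vs limit 730 → not met
9. guard registration renewal 225 days ago vs limit 180 → not met
10. incident-reporting audit 127 days ago vs limit 120 → not met
Not met: 6 of 10

6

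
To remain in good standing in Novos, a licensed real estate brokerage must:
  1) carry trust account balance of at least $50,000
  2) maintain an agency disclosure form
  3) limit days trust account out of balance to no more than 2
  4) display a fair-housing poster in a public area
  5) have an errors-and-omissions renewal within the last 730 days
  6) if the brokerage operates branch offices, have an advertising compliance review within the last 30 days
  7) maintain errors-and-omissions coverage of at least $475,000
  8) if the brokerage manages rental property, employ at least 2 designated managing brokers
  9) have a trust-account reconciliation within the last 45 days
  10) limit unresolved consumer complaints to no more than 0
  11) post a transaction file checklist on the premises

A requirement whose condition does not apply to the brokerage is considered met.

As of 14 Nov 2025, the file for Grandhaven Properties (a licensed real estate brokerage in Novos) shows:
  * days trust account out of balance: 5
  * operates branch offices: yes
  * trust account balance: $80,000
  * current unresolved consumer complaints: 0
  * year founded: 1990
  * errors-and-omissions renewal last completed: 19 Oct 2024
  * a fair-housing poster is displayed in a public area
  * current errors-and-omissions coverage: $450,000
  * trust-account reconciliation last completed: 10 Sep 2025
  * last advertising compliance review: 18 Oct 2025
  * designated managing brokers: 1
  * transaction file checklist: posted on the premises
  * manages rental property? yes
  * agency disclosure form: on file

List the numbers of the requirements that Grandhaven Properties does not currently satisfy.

3, 7, 8, 9

1. trust account balance $80,000 ≥ $50,000 → met
2. agency disclosure form present → met
3. days trust account out of balance 5 > 2 → not met
4. fair-housing poster present → met
5. errors-and-omissions renewal 391 days ago vs limit 730 → met
6. condition 'operates branch offices' holds; advertising compliance review 27 days ago vs limit 30 → met
7. errors-and-omissions coverage $450,000 < $475,000 → not met
8. condition 'manages rental property' holds; designated managing brokers 1 < 2 → not met
9. trust-account reconciliation 65 days ago vs limit 45 → not met
10. unresolved consumer complaints 0 ≤ 0 → met
11. transaction file checklist present → met
Not met: 3, 7, 8, 9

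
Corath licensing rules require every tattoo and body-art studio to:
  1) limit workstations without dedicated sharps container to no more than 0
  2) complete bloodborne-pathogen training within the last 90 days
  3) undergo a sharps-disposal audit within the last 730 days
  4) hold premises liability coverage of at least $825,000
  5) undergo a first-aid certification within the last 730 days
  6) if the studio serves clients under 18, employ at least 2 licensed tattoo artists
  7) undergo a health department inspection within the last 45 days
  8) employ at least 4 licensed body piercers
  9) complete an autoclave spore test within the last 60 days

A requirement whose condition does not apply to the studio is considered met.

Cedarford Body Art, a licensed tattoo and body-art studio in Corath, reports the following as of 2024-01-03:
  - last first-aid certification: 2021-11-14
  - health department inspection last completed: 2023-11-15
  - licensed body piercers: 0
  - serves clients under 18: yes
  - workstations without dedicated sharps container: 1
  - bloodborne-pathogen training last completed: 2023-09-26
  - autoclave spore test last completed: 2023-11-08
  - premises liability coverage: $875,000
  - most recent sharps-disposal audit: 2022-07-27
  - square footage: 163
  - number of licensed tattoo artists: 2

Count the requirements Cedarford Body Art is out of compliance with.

5

1. workstations without dedicated sharps container 1 > 0 → not met
2. bloodborne-pathogen training 99 days ago vs limit 90 → not met
3. sharps-disposal audit 525 days ago vs limit 730 → met
4. premises liability coverage $875,000 ≥ $825,000 → met
5. first-aid certification 780 days ago vs limit 730 → not met
6. condition 'serves clients under 18' holds; licensed tattoo artists 2 ≥ 2 → met
7. health department inspection 49 days ago vs limit 45 → not met
8. licensed body piercers 0 < 4 → not met
9. autoclave spore test 56 days ago vs limit 60 → met
Not met: 5 of 9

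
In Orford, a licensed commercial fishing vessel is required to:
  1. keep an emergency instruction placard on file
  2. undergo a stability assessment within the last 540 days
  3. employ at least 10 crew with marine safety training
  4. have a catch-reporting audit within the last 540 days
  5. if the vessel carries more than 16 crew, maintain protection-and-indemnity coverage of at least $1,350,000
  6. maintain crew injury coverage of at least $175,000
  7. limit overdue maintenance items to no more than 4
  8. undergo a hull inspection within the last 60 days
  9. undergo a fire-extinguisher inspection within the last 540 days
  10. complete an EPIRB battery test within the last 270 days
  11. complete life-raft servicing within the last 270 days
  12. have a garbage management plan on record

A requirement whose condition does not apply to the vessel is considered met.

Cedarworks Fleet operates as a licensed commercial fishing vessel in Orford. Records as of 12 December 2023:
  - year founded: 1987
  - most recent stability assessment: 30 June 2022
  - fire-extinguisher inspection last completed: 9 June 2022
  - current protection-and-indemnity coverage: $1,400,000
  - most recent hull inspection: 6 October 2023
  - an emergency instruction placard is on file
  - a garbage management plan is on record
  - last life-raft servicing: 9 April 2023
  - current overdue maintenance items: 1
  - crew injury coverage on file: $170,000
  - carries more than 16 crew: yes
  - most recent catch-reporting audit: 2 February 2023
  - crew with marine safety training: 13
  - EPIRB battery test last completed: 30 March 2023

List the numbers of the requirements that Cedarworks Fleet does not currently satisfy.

1. emergency instruction placard present → met
2. stability assessment 530 days ago vs limit 540 → met
3. crew with marine safety training 13 ≥ 10 → met
4. catch-reporting audit 313 days ago vs limit 540 → met
5. condition 'carries more than 16 crew' holds; protection-and-indemnity coverage $1,400,000 ≥ $1,350,000 → met
6. crew injury coverage $170,000 < $175,000 → not met
7. overdue maintenance items 1 ≤ 4 → met
8. hull inspection 67 days ago vs limit 60 → not met
9. fire-extinguisher inspection 551 days ago vs limit 540 → not met
10. EPIRB battery test 257 days ago vs limit 270 → met
11. life-raft servicing 247 days ago vs limit 270 → met
12. garbage management plan present → met
Not met: 6, 8, 9

6, 8, 9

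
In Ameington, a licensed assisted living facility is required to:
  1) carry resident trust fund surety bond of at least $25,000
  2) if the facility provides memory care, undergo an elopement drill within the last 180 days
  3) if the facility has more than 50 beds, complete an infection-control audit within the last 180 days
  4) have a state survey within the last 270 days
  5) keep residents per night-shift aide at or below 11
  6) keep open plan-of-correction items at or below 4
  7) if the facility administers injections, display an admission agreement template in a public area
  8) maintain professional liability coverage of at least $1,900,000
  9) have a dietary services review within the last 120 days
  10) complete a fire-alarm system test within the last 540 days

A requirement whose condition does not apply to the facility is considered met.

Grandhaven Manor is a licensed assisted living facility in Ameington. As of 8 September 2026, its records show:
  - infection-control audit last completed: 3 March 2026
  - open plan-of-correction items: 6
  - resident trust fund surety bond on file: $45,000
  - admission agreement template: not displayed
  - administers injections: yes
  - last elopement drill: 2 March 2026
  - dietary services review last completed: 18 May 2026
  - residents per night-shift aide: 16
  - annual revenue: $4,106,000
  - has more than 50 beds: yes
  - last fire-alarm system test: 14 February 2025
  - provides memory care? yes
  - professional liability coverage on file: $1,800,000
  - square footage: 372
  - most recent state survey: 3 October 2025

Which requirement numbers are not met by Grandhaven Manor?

2, 3, 4, 5, 6, 7, 8, 10

1. resident trust fund surety bond $45,000 ≥ $25,000 → met
2. condition 'provides memory care' holds; elopement drill 190 days ago vs limit 180 → not met
3. condition 'has more than 50 beds' holds; infection-control audit 189 days ago vs limit 180 → not met
4. state survey 340 days ago vs limit 270 → not met
5. residents per night-shift aide 16 > 11 → not met
6. open plan-of-correction items 6 > 4 → not met
7. condition 'administers injections' holds; admission agreement template absent → not met
8. professional liability coverage $1,800,000 < $1,900,000 → not met
9. dietary services review 113 days ago vs limit 120 → met
10. fire-alarm system test 571 days ago vs limit 540 → not met
Not met: 2, 3, 4, 5, 6, 7, 8, 10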